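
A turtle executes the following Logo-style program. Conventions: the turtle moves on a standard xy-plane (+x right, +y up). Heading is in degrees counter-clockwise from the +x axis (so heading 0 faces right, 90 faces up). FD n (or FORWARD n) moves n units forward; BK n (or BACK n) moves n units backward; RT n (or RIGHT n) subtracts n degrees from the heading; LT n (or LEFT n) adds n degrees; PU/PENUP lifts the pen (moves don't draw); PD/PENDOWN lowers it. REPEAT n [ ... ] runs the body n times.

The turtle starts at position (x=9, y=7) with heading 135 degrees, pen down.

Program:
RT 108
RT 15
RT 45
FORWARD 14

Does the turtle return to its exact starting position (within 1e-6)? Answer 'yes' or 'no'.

Executing turtle program step by step:
Start: pos=(9,7), heading=135, pen down
RT 108: heading 135 -> 27
RT 15: heading 27 -> 12
RT 45: heading 12 -> 327
FD 14: (9,7) -> (20.741,-0.625) [heading=327, draw]
Final: pos=(20.741,-0.625), heading=327, 1 segment(s) drawn

Start position: (9, 7)
Final position: (20.741, -0.625)
Distance = 14; >= 1e-6 -> NOT closed

Answer: no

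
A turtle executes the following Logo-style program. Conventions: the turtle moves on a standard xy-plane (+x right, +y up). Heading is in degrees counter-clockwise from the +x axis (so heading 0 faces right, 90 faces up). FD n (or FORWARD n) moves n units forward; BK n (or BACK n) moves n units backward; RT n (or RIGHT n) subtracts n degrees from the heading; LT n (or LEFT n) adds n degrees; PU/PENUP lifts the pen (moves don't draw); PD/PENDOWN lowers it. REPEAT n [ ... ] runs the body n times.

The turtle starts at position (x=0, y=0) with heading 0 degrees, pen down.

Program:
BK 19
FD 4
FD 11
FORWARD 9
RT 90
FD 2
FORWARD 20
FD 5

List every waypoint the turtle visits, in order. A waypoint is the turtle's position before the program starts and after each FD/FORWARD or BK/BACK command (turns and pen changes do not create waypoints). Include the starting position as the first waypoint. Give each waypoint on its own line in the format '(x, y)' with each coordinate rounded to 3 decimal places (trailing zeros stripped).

Executing turtle program step by step:
Start: pos=(0,0), heading=0, pen down
BK 19: (0,0) -> (-19,0) [heading=0, draw]
FD 4: (-19,0) -> (-15,0) [heading=0, draw]
FD 11: (-15,0) -> (-4,0) [heading=0, draw]
FD 9: (-4,0) -> (5,0) [heading=0, draw]
RT 90: heading 0 -> 270
FD 2: (5,0) -> (5,-2) [heading=270, draw]
FD 20: (5,-2) -> (5,-22) [heading=270, draw]
FD 5: (5,-22) -> (5,-27) [heading=270, draw]
Final: pos=(5,-27), heading=270, 7 segment(s) drawn
Waypoints (8 total):
(0, 0)
(-19, 0)
(-15, 0)
(-4, 0)
(5, 0)
(5, -2)
(5, -22)
(5, -27)

Answer: (0, 0)
(-19, 0)
(-15, 0)
(-4, 0)
(5, 0)
(5, -2)
(5, -22)
(5, -27)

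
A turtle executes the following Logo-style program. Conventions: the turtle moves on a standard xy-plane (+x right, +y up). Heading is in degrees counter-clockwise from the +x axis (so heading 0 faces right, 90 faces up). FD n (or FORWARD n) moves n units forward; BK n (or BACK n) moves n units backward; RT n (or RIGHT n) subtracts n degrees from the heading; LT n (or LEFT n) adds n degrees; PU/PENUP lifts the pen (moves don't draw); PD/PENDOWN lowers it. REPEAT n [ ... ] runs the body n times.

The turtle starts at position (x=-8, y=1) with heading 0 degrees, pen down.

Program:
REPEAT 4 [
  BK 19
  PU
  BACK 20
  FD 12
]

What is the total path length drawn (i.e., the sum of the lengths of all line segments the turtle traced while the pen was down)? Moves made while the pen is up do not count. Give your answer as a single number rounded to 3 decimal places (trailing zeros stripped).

Executing turtle program step by step:
Start: pos=(-8,1), heading=0, pen down
REPEAT 4 [
  -- iteration 1/4 --
  BK 19: (-8,1) -> (-27,1) [heading=0, draw]
  PU: pen up
  BK 20: (-27,1) -> (-47,1) [heading=0, move]
  FD 12: (-47,1) -> (-35,1) [heading=0, move]
  -- iteration 2/4 --
  BK 19: (-35,1) -> (-54,1) [heading=0, move]
  PU: pen up
  BK 20: (-54,1) -> (-74,1) [heading=0, move]
  FD 12: (-74,1) -> (-62,1) [heading=0, move]
  -- iteration 3/4 --
  BK 19: (-62,1) -> (-81,1) [heading=0, move]
  PU: pen up
  BK 20: (-81,1) -> (-101,1) [heading=0, move]
  FD 12: (-101,1) -> (-89,1) [heading=0, move]
  -- iteration 4/4 --
  BK 19: (-89,1) -> (-108,1) [heading=0, move]
  PU: pen up
  BK 20: (-108,1) -> (-128,1) [heading=0, move]
  FD 12: (-128,1) -> (-116,1) [heading=0, move]
]
Final: pos=(-116,1), heading=0, 1 segment(s) drawn

Segment lengths:
  seg 1: (-8,1) -> (-27,1), length = 19
Total = 19

Answer: 19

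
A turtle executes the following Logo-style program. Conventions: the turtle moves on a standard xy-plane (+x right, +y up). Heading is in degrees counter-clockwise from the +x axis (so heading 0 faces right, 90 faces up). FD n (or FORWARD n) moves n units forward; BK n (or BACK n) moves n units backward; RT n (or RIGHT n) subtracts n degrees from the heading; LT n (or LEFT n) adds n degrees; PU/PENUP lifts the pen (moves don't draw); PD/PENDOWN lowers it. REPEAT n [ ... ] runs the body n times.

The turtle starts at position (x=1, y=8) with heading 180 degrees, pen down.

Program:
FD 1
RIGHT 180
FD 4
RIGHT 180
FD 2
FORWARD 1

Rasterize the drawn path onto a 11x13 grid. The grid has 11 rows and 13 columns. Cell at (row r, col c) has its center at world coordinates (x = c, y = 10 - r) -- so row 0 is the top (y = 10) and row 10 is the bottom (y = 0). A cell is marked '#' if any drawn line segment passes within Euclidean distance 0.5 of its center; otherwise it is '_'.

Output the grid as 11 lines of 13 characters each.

Segment 0: (1,8) -> (0,8)
Segment 1: (0,8) -> (4,8)
Segment 2: (4,8) -> (2,8)
Segment 3: (2,8) -> (1,8)

Answer: _____________
_____________
#####________
_____________
_____________
_____________
_____________
_____________
_____________
_____________
_____________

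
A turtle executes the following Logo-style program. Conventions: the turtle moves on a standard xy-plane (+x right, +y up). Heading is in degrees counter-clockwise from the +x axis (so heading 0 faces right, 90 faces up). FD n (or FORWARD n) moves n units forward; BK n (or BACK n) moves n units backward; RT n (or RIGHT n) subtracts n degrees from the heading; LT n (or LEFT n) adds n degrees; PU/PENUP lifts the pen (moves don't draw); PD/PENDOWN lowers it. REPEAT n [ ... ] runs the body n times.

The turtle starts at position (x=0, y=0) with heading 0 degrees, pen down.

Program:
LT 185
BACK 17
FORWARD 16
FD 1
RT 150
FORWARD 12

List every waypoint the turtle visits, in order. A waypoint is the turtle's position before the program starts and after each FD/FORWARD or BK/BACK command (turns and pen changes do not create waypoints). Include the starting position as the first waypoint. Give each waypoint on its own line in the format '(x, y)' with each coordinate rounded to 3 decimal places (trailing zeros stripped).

Executing turtle program step by step:
Start: pos=(0,0), heading=0, pen down
LT 185: heading 0 -> 185
BK 17: (0,0) -> (16.935,1.482) [heading=185, draw]
FD 16: (16.935,1.482) -> (0.996,0.087) [heading=185, draw]
FD 1: (0.996,0.087) -> (0,0) [heading=185, draw]
RT 150: heading 185 -> 35
FD 12: (0,0) -> (9.83,6.883) [heading=35, draw]
Final: pos=(9.83,6.883), heading=35, 4 segment(s) drawn
Waypoints (5 total):
(0, 0)
(16.935, 1.482)
(0.996, 0.087)
(0, 0)
(9.83, 6.883)

Answer: (0, 0)
(16.935, 1.482)
(0.996, 0.087)
(0, 0)
(9.83, 6.883)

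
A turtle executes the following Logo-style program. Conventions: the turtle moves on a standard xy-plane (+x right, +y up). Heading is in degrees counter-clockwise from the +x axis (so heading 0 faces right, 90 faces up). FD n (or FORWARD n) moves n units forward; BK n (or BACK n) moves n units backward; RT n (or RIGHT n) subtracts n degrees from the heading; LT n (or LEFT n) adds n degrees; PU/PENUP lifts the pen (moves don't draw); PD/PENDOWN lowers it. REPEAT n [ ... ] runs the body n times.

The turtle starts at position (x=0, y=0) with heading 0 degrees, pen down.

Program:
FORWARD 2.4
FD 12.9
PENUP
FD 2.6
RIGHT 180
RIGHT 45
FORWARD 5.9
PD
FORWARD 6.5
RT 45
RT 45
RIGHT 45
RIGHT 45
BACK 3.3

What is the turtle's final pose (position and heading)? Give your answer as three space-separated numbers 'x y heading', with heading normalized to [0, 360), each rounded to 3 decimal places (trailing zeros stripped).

Executing turtle program step by step:
Start: pos=(0,0), heading=0, pen down
FD 2.4: (0,0) -> (2.4,0) [heading=0, draw]
FD 12.9: (2.4,0) -> (15.3,0) [heading=0, draw]
PU: pen up
FD 2.6: (15.3,0) -> (17.9,0) [heading=0, move]
RT 180: heading 0 -> 180
RT 45: heading 180 -> 135
FD 5.9: (17.9,0) -> (13.728,4.172) [heading=135, move]
PD: pen down
FD 6.5: (13.728,4.172) -> (9.132,8.768) [heading=135, draw]
RT 45: heading 135 -> 90
RT 45: heading 90 -> 45
RT 45: heading 45 -> 0
RT 45: heading 0 -> 315
BK 3.3: (9.132,8.768) -> (6.798,11.102) [heading=315, draw]
Final: pos=(6.798,11.102), heading=315, 4 segment(s) drawn

Answer: 6.798 11.102 315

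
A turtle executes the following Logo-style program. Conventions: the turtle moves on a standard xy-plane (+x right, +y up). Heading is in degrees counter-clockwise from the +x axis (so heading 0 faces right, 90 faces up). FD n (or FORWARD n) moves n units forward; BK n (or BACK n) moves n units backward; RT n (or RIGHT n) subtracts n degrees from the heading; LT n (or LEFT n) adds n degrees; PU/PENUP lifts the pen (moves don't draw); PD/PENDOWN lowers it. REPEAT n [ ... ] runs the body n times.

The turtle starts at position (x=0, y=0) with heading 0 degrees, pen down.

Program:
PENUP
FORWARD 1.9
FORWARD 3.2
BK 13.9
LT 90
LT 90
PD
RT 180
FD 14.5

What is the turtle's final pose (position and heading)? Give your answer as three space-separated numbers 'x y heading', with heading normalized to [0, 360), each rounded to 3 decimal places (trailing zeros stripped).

Executing turtle program step by step:
Start: pos=(0,0), heading=0, pen down
PU: pen up
FD 1.9: (0,0) -> (1.9,0) [heading=0, move]
FD 3.2: (1.9,0) -> (5.1,0) [heading=0, move]
BK 13.9: (5.1,0) -> (-8.8,0) [heading=0, move]
LT 90: heading 0 -> 90
LT 90: heading 90 -> 180
PD: pen down
RT 180: heading 180 -> 0
FD 14.5: (-8.8,0) -> (5.7,0) [heading=0, draw]
Final: pos=(5.7,0), heading=0, 1 segment(s) drawn

Answer: 5.7 0 0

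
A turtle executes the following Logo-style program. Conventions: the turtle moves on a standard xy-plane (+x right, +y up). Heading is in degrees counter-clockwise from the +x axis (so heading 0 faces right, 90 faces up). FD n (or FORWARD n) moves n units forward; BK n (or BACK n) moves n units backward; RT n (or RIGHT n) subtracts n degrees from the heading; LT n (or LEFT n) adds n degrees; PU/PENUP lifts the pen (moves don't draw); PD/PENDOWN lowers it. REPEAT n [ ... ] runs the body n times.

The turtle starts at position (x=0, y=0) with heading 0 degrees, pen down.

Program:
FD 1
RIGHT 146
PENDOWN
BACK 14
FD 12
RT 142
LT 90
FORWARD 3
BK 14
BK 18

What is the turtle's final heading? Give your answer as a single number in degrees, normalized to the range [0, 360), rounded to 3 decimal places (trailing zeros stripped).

Answer: 162

Derivation:
Executing turtle program step by step:
Start: pos=(0,0), heading=0, pen down
FD 1: (0,0) -> (1,0) [heading=0, draw]
RT 146: heading 0 -> 214
PD: pen down
BK 14: (1,0) -> (12.607,7.829) [heading=214, draw]
FD 12: (12.607,7.829) -> (2.658,1.118) [heading=214, draw]
RT 142: heading 214 -> 72
LT 90: heading 72 -> 162
FD 3: (2.658,1.118) -> (-0.195,2.045) [heading=162, draw]
BK 14: (-0.195,2.045) -> (13.12,-2.281) [heading=162, draw]
BK 18: (13.12,-2.281) -> (30.239,-7.843) [heading=162, draw]
Final: pos=(30.239,-7.843), heading=162, 6 segment(s) drawn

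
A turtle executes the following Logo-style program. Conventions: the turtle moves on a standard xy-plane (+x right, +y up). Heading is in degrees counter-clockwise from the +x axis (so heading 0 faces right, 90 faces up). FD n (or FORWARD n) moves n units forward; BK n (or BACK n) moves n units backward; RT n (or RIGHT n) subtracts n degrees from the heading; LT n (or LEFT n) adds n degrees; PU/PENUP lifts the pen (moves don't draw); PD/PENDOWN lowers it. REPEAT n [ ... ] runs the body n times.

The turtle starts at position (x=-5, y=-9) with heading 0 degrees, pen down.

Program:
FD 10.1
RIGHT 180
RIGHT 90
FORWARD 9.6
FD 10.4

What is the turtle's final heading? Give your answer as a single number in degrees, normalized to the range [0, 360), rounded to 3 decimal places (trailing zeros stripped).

Answer: 90

Derivation:
Executing turtle program step by step:
Start: pos=(-5,-9), heading=0, pen down
FD 10.1: (-5,-9) -> (5.1,-9) [heading=0, draw]
RT 180: heading 0 -> 180
RT 90: heading 180 -> 90
FD 9.6: (5.1,-9) -> (5.1,0.6) [heading=90, draw]
FD 10.4: (5.1,0.6) -> (5.1,11) [heading=90, draw]
Final: pos=(5.1,11), heading=90, 3 segment(s) drawn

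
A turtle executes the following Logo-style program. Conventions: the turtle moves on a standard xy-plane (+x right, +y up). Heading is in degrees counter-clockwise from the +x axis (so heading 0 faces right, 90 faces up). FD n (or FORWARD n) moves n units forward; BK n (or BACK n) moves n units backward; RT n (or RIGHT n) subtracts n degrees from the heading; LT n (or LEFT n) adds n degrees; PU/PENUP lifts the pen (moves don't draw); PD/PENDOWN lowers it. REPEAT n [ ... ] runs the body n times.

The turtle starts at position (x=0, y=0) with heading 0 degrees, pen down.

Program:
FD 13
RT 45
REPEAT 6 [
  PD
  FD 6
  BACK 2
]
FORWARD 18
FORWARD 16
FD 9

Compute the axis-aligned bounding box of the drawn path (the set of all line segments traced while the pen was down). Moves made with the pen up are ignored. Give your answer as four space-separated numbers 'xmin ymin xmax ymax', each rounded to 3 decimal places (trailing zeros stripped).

Answer: 0 -47.376 60.376 0

Derivation:
Executing turtle program step by step:
Start: pos=(0,0), heading=0, pen down
FD 13: (0,0) -> (13,0) [heading=0, draw]
RT 45: heading 0 -> 315
REPEAT 6 [
  -- iteration 1/6 --
  PD: pen down
  FD 6: (13,0) -> (17.243,-4.243) [heading=315, draw]
  BK 2: (17.243,-4.243) -> (15.828,-2.828) [heading=315, draw]
  -- iteration 2/6 --
  PD: pen down
  FD 6: (15.828,-2.828) -> (20.071,-7.071) [heading=315, draw]
  BK 2: (20.071,-7.071) -> (18.657,-5.657) [heading=315, draw]
  -- iteration 3/6 --
  PD: pen down
  FD 6: (18.657,-5.657) -> (22.899,-9.899) [heading=315, draw]
  BK 2: (22.899,-9.899) -> (21.485,-8.485) [heading=315, draw]
  -- iteration 4/6 --
  PD: pen down
  FD 6: (21.485,-8.485) -> (25.728,-12.728) [heading=315, draw]
  BK 2: (25.728,-12.728) -> (24.314,-11.314) [heading=315, draw]
  -- iteration 5/6 --
  PD: pen down
  FD 6: (24.314,-11.314) -> (28.556,-15.556) [heading=315, draw]
  BK 2: (28.556,-15.556) -> (27.142,-14.142) [heading=315, draw]
  -- iteration 6/6 --
  PD: pen down
  FD 6: (27.142,-14.142) -> (31.385,-18.385) [heading=315, draw]
  BK 2: (31.385,-18.385) -> (29.971,-16.971) [heading=315, draw]
]
FD 18: (29.971,-16.971) -> (42.698,-29.698) [heading=315, draw]
FD 16: (42.698,-29.698) -> (54.012,-41.012) [heading=315, draw]
FD 9: (54.012,-41.012) -> (60.376,-47.376) [heading=315, draw]
Final: pos=(60.376,-47.376), heading=315, 16 segment(s) drawn

Segment endpoints: x in {0, 13, 15.828, 17.243, 18.657, 20.071, 21.485, 22.899, 24.314, 25.728, 27.142, 28.556, 29.971, 31.385, 42.698, 54.012, 60.376}, y in {-47.376, -41.012, -29.698, -18.385, -16.971, -15.556, -14.142, -12.728, -11.314, -9.899, -8.485, -7.071, -5.657, -4.243, -2.828, 0}
xmin=0, ymin=-47.376, xmax=60.376, ymax=0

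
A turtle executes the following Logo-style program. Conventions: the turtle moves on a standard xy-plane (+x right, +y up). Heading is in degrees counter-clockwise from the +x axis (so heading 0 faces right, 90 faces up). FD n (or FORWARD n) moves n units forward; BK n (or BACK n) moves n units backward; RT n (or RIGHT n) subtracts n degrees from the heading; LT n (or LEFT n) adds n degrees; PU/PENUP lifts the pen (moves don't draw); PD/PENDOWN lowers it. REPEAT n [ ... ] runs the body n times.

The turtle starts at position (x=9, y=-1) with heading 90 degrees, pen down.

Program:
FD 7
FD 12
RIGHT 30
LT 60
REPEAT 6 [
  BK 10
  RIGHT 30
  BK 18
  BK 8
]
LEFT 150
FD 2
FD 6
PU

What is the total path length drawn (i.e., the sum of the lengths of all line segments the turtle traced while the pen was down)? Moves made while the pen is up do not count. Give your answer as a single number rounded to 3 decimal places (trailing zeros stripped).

Answer: 243

Derivation:
Executing turtle program step by step:
Start: pos=(9,-1), heading=90, pen down
FD 7: (9,-1) -> (9,6) [heading=90, draw]
FD 12: (9,6) -> (9,18) [heading=90, draw]
RT 30: heading 90 -> 60
LT 60: heading 60 -> 120
REPEAT 6 [
  -- iteration 1/6 --
  BK 10: (9,18) -> (14,9.34) [heading=120, draw]
  RT 30: heading 120 -> 90
  BK 18: (14,9.34) -> (14,-8.66) [heading=90, draw]
  BK 8: (14,-8.66) -> (14,-16.66) [heading=90, draw]
  -- iteration 2/6 --
  BK 10: (14,-16.66) -> (14,-26.66) [heading=90, draw]
  RT 30: heading 90 -> 60
  BK 18: (14,-26.66) -> (5,-42.249) [heading=60, draw]
  BK 8: (5,-42.249) -> (1,-49.177) [heading=60, draw]
  -- iteration 3/6 --
  BK 10: (1,-49.177) -> (-4,-57.837) [heading=60, draw]
  RT 30: heading 60 -> 30
  BK 18: (-4,-57.837) -> (-19.588,-66.837) [heading=30, draw]
  BK 8: (-19.588,-66.837) -> (-26.517,-70.837) [heading=30, draw]
  -- iteration 4/6 --
  BK 10: (-26.517,-70.837) -> (-35.177,-75.837) [heading=30, draw]
  RT 30: heading 30 -> 0
  BK 18: (-35.177,-75.837) -> (-53.177,-75.837) [heading=0, draw]
  BK 8: (-53.177,-75.837) -> (-61.177,-75.837) [heading=0, draw]
  -- iteration 5/6 --
  BK 10: (-61.177,-75.837) -> (-71.177,-75.837) [heading=0, draw]
  RT 30: heading 0 -> 330
  BK 18: (-71.177,-75.837) -> (-86.765,-66.837) [heading=330, draw]
  BK 8: (-86.765,-66.837) -> (-93.694,-62.837) [heading=330, draw]
  -- iteration 6/6 --
  BK 10: (-93.694,-62.837) -> (-102.354,-57.837) [heading=330, draw]
  RT 30: heading 330 -> 300
  BK 18: (-102.354,-57.837) -> (-111.354,-42.249) [heading=300, draw]
  BK 8: (-111.354,-42.249) -> (-115.354,-35.321) [heading=300, draw]
]
LT 150: heading 300 -> 90
FD 2: (-115.354,-35.321) -> (-115.354,-33.321) [heading=90, draw]
FD 6: (-115.354,-33.321) -> (-115.354,-27.321) [heading=90, draw]
PU: pen up
Final: pos=(-115.354,-27.321), heading=90, 22 segment(s) drawn

Segment lengths:
  seg 1: (9,-1) -> (9,6), length = 7
  seg 2: (9,6) -> (9,18), length = 12
  seg 3: (9,18) -> (14,9.34), length = 10
  seg 4: (14,9.34) -> (14,-8.66), length = 18
  seg 5: (14,-8.66) -> (14,-16.66), length = 8
  seg 6: (14,-16.66) -> (14,-26.66), length = 10
  seg 7: (14,-26.66) -> (5,-42.249), length = 18
  seg 8: (5,-42.249) -> (1,-49.177), length = 8
  seg 9: (1,-49.177) -> (-4,-57.837), length = 10
  seg 10: (-4,-57.837) -> (-19.588,-66.837), length = 18
  seg 11: (-19.588,-66.837) -> (-26.517,-70.837), length = 8
  seg 12: (-26.517,-70.837) -> (-35.177,-75.837), length = 10
  seg 13: (-35.177,-75.837) -> (-53.177,-75.837), length = 18
  seg 14: (-53.177,-75.837) -> (-61.177,-75.837), length = 8
  seg 15: (-61.177,-75.837) -> (-71.177,-75.837), length = 10
  seg 16: (-71.177,-75.837) -> (-86.765,-66.837), length = 18
  seg 17: (-86.765,-66.837) -> (-93.694,-62.837), length = 8
  seg 18: (-93.694,-62.837) -> (-102.354,-57.837), length = 10
  seg 19: (-102.354,-57.837) -> (-111.354,-42.249), length = 18
  seg 20: (-111.354,-42.249) -> (-115.354,-35.321), length = 8
  seg 21: (-115.354,-35.321) -> (-115.354,-33.321), length = 2
  seg 22: (-115.354,-33.321) -> (-115.354,-27.321), length = 6
Total = 243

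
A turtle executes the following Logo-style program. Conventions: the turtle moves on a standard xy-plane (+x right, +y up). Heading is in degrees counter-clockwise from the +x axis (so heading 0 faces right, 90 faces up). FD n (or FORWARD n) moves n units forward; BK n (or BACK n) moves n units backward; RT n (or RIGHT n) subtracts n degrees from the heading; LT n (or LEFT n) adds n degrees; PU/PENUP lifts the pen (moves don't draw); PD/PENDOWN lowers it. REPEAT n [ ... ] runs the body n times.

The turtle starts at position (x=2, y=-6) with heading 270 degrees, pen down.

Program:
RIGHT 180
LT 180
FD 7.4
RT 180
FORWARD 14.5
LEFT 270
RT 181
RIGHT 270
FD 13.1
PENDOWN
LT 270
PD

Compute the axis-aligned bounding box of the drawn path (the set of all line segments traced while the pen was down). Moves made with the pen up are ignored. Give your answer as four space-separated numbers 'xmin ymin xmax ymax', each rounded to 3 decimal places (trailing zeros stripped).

Executing turtle program step by step:
Start: pos=(2,-6), heading=270, pen down
RT 180: heading 270 -> 90
LT 180: heading 90 -> 270
FD 7.4: (2,-6) -> (2,-13.4) [heading=270, draw]
RT 180: heading 270 -> 90
FD 14.5: (2,-13.4) -> (2,1.1) [heading=90, draw]
LT 270: heading 90 -> 0
RT 181: heading 0 -> 179
RT 270: heading 179 -> 269
FD 13.1: (2,1.1) -> (1.771,-11.998) [heading=269, draw]
PD: pen down
LT 270: heading 269 -> 179
PD: pen down
Final: pos=(1.771,-11.998), heading=179, 3 segment(s) drawn

Segment endpoints: x in {1.771, 2, 2, 2}, y in {-13.4, -11.998, -6, 1.1}
xmin=1.771, ymin=-13.4, xmax=2, ymax=1.1

Answer: 1.771 -13.4 2 1.1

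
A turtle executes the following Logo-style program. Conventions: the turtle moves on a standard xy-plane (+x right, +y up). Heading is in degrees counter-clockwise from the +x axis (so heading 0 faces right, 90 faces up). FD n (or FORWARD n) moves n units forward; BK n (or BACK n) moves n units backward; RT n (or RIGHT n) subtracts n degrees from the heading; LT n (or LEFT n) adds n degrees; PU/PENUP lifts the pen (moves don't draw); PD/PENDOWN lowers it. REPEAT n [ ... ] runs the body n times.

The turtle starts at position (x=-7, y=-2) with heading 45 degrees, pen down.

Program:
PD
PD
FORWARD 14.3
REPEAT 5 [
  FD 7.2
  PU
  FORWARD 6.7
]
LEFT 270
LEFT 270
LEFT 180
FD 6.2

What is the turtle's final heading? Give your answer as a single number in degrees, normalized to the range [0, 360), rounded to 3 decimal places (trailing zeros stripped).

Answer: 45

Derivation:
Executing turtle program step by step:
Start: pos=(-7,-2), heading=45, pen down
PD: pen down
PD: pen down
FD 14.3: (-7,-2) -> (3.112,8.112) [heading=45, draw]
REPEAT 5 [
  -- iteration 1/5 --
  FD 7.2: (3.112,8.112) -> (8.203,13.203) [heading=45, draw]
  PU: pen up
  FD 6.7: (8.203,13.203) -> (12.94,17.94) [heading=45, move]
  -- iteration 2/5 --
  FD 7.2: (12.94,17.94) -> (18.032,23.032) [heading=45, move]
  PU: pen up
  FD 6.7: (18.032,23.032) -> (22.769,27.769) [heading=45, move]
  -- iteration 3/5 --
  FD 7.2: (22.769,27.769) -> (27.86,32.86) [heading=45, move]
  PU: pen up
  FD 6.7: (27.86,32.86) -> (32.598,37.598) [heading=45, move]
  -- iteration 4/5 --
  FD 7.2: (32.598,37.598) -> (37.689,42.689) [heading=45, move]
  PU: pen up
  FD 6.7: (37.689,42.689) -> (42.427,47.427) [heading=45, move]
  -- iteration 5/5 --
  FD 7.2: (42.427,47.427) -> (47.518,52.518) [heading=45, move]
  PU: pen up
  FD 6.7: (47.518,52.518) -> (52.256,57.256) [heading=45, move]
]
LT 270: heading 45 -> 315
LT 270: heading 315 -> 225
LT 180: heading 225 -> 45
FD 6.2: (52.256,57.256) -> (56.64,61.64) [heading=45, move]
Final: pos=(56.64,61.64), heading=45, 2 segment(s) drawn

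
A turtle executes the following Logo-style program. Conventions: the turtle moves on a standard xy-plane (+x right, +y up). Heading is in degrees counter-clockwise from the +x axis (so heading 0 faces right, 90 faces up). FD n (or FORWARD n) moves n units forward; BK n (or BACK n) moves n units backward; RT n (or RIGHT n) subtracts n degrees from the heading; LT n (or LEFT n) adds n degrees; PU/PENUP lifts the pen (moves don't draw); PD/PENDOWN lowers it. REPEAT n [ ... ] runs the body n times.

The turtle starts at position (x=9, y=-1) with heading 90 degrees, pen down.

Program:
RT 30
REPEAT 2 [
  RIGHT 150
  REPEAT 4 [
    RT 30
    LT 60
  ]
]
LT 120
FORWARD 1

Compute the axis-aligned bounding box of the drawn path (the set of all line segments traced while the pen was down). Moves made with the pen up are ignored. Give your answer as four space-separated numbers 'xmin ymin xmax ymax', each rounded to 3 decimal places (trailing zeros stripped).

Executing turtle program step by step:
Start: pos=(9,-1), heading=90, pen down
RT 30: heading 90 -> 60
REPEAT 2 [
  -- iteration 1/2 --
  RT 150: heading 60 -> 270
  REPEAT 4 [
    -- iteration 1/4 --
    RT 30: heading 270 -> 240
    LT 60: heading 240 -> 300
    -- iteration 2/4 --
    RT 30: heading 300 -> 270
    LT 60: heading 270 -> 330
    -- iteration 3/4 --
    RT 30: heading 330 -> 300
    LT 60: heading 300 -> 0
    -- iteration 4/4 --
    RT 30: heading 0 -> 330
    LT 60: heading 330 -> 30
  ]
  -- iteration 2/2 --
  RT 150: heading 30 -> 240
  REPEAT 4 [
    -- iteration 1/4 --
    RT 30: heading 240 -> 210
    LT 60: heading 210 -> 270
    -- iteration 2/4 --
    RT 30: heading 270 -> 240
    LT 60: heading 240 -> 300
    -- iteration 3/4 --
    RT 30: heading 300 -> 270
    LT 60: heading 270 -> 330
    -- iteration 4/4 --
    RT 30: heading 330 -> 300
    LT 60: heading 300 -> 0
  ]
]
LT 120: heading 0 -> 120
FD 1: (9,-1) -> (8.5,-0.134) [heading=120, draw]
Final: pos=(8.5,-0.134), heading=120, 1 segment(s) drawn

Segment endpoints: x in {8.5, 9}, y in {-1, -0.134}
xmin=8.5, ymin=-1, xmax=9, ymax=-0.134

Answer: 8.5 -1 9 -0.134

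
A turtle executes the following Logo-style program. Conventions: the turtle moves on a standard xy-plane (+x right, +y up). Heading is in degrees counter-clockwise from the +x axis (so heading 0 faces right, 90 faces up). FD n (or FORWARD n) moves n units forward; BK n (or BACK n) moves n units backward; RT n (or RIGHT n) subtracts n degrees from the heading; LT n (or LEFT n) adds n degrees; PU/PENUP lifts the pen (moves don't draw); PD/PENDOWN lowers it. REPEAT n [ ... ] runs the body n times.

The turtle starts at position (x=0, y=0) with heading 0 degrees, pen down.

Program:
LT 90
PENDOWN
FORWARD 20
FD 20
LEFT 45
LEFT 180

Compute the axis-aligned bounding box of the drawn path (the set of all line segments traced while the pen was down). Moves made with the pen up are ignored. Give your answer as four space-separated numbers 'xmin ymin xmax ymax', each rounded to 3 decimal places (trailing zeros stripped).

Executing turtle program step by step:
Start: pos=(0,0), heading=0, pen down
LT 90: heading 0 -> 90
PD: pen down
FD 20: (0,0) -> (0,20) [heading=90, draw]
FD 20: (0,20) -> (0,40) [heading=90, draw]
LT 45: heading 90 -> 135
LT 180: heading 135 -> 315
Final: pos=(0,40), heading=315, 2 segment(s) drawn

Segment endpoints: x in {0, 0, 0}, y in {0, 20, 40}
xmin=0, ymin=0, xmax=0, ymax=40

Answer: 0 0 0 40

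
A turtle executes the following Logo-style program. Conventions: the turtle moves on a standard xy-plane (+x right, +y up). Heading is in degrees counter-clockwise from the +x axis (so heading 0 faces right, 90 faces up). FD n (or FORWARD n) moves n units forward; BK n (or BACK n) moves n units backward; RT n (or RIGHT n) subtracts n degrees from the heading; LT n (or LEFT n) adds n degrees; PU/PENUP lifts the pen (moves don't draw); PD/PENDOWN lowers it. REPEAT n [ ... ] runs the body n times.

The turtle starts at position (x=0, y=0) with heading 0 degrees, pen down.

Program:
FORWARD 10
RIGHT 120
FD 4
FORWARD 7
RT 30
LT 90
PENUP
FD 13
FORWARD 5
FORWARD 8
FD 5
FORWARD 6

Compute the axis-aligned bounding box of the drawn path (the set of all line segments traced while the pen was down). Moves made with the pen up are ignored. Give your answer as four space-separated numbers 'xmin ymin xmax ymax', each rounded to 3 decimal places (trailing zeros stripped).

Answer: 0 -9.526 10 0

Derivation:
Executing turtle program step by step:
Start: pos=(0,0), heading=0, pen down
FD 10: (0,0) -> (10,0) [heading=0, draw]
RT 120: heading 0 -> 240
FD 4: (10,0) -> (8,-3.464) [heading=240, draw]
FD 7: (8,-3.464) -> (4.5,-9.526) [heading=240, draw]
RT 30: heading 240 -> 210
LT 90: heading 210 -> 300
PU: pen up
FD 13: (4.5,-9.526) -> (11,-20.785) [heading=300, move]
FD 5: (11,-20.785) -> (13.5,-25.115) [heading=300, move]
FD 8: (13.5,-25.115) -> (17.5,-32.043) [heading=300, move]
FD 5: (17.5,-32.043) -> (20,-36.373) [heading=300, move]
FD 6: (20,-36.373) -> (23,-41.569) [heading=300, move]
Final: pos=(23,-41.569), heading=300, 3 segment(s) drawn

Segment endpoints: x in {0, 4.5, 8, 10}, y in {-9.526, -3.464, 0}
xmin=0, ymin=-9.526, xmax=10, ymax=0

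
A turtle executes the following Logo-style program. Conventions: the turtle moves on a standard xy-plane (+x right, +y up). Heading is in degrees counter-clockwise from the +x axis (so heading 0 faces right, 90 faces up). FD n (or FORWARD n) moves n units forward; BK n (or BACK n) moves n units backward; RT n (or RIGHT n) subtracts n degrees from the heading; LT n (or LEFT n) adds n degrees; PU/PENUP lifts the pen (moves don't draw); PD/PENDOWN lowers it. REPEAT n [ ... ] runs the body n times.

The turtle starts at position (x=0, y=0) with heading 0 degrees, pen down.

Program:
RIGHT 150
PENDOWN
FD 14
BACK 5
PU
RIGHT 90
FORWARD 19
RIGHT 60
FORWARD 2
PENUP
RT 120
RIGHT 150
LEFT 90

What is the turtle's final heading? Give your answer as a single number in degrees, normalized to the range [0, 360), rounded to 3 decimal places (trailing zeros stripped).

Executing turtle program step by step:
Start: pos=(0,0), heading=0, pen down
RT 150: heading 0 -> 210
PD: pen down
FD 14: (0,0) -> (-12.124,-7) [heading=210, draw]
BK 5: (-12.124,-7) -> (-7.794,-4.5) [heading=210, draw]
PU: pen up
RT 90: heading 210 -> 120
FD 19: (-7.794,-4.5) -> (-17.294,11.954) [heading=120, move]
RT 60: heading 120 -> 60
FD 2: (-17.294,11.954) -> (-16.294,13.687) [heading=60, move]
PU: pen up
RT 120: heading 60 -> 300
RT 150: heading 300 -> 150
LT 90: heading 150 -> 240
Final: pos=(-16.294,13.687), heading=240, 2 segment(s) drawn

Answer: 240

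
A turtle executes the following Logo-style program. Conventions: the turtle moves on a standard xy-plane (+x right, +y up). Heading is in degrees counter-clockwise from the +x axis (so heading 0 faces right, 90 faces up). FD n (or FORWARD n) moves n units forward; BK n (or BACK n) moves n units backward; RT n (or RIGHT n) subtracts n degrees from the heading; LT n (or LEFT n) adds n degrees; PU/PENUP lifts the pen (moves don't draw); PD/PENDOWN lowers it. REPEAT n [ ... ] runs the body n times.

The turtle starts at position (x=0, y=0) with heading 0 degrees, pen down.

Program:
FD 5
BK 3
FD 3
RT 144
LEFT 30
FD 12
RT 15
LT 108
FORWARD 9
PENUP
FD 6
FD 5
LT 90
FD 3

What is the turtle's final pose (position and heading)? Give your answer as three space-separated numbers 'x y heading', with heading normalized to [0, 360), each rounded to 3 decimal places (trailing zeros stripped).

Executing turtle program step by step:
Start: pos=(0,0), heading=0, pen down
FD 5: (0,0) -> (5,0) [heading=0, draw]
BK 3: (5,0) -> (2,0) [heading=0, draw]
FD 3: (2,0) -> (5,0) [heading=0, draw]
RT 144: heading 0 -> 216
LT 30: heading 216 -> 246
FD 12: (5,0) -> (0.119,-10.963) [heading=246, draw]
RT 15: heading 246 -> 231
LT 108: heading 231 -> 339
FD 9: (0.119,-10.963) -> (8.521,-14.188) [heading=339, draw]
PU: pen up
FD 6: (8.521,-14.188) -> (14.123,-16.338) [heading=339, move]
FD 5: (14.123,-16.338) -> (18.791,-18.13) [heading=339, move]
LT 90: heading 339 -> 69
FD 3: (18.791,-18.13) -> (19.866,-15.329) [heading=69, move]
Final: pos=(19.866,-15.329), heading=69, 5 segment(s) drawn

Answer: 19.866 -15.329 69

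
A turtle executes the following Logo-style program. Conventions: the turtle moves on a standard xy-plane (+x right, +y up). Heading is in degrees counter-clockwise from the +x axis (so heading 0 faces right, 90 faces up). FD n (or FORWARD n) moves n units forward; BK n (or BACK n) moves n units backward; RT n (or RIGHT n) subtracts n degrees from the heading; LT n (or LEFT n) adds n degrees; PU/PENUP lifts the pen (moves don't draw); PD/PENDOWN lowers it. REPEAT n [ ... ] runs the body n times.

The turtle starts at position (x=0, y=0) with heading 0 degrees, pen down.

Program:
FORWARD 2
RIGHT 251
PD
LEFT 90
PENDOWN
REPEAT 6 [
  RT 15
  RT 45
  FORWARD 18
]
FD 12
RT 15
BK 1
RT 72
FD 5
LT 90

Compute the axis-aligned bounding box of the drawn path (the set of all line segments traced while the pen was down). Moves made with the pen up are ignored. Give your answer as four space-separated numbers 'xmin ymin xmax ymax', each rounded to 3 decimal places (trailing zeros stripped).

Answer: -11.585 -3.907 22.454 35.339

Derivation:
Executing turtle program step by step:
Start: pos=(0,0), heading=0, pen down
FD 2: (0,0) -> (2,0) [heading=0, draw]
RT 251: heading 0 -> 109
PD: pen down
LT 90: heading 109 -> 199
PD: pen down
REPEAT 6 [
  -- iteration 1/6 --
  RT 15: heading 199 -> 184
  RT 45: heading 184 -> 139
  FD 18: (2,0) -> (-11.585,11.809) [heading=139, draw]
  -- iteration 2/6 --
  RT 15: heading 139 -> 124
  RT 45: heading 124 -> 79
  FD 18: (-11.585,11.809) -> (-8.15,29.478) [heading=79, draw]
  -- iteration 3/6 --
  RT 15: heading 79 -> 64
  RT 45: heading 64 -> 19
  FD 18: (-8.15,29.478) -> (8.869,35.339) [heading=19, draw]
  -- iteration 4/6 --
  RT 15: heading 19 -> 4
  RT 45: heading 4 -> 319
  FD 18: (8.869,35.339) -> (22.454,23.53) [heading=319, draw]
  -- iteration 5/6 --
  RT 15: heading 319 -> 304
  RT 45: heading 304 -> 259
  FD 18: (22.454,23.53) -> (19.019,5.86) [heading=259, draw]
  -- iteration 6/6 --
  RT 15: heading 259 -> 244
  RT 45: heading 244 -> 199
  FD 18: (19.019,5.86) -> (2,0) [heading=199, draw]
]
FD 12: (2,0) -> (-9.346,-3.907) [heading=199, draw]
RT 15: heading 199 -> 184
BK 1: (-9.346,-3.907) -> (-8.349,-3.837) [heading=184, draw]
RT 72: heading 184 -> 112
FD 5: (-8.349,-3.837) -> (-10.222,0.799) [heading=112, draw]
LT 90: heading 112 -> 202
Final: pos=(-10.222,0.799), heading=202, 10 segment(s) drawn

Segment endpoints: x in {-11.585, -10.222, -9.346, -8.349, -8.15, 0, 2, 8.869, 19.019, 22.454}, y in {-3.907, -3.837, 0, 0, 0.799, 5.86, 11.809, 23.53, 29.478, 35.339}
xmin=-11.585, ymin=-3.907, xmax=22.454, ymax=35.339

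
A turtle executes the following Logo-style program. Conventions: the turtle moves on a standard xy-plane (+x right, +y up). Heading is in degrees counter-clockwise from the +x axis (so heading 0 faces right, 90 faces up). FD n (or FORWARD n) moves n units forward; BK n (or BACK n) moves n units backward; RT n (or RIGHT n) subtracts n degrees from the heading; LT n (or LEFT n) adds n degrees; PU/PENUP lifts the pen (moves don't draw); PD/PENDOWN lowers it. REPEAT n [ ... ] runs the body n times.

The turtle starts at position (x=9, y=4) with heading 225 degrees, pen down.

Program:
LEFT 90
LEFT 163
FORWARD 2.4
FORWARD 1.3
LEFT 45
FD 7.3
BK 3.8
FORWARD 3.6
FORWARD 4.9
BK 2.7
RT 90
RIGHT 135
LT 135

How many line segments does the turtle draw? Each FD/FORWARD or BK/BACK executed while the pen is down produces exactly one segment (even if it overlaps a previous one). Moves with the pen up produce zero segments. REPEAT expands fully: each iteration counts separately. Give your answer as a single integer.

Answer: 7

Derivation:
Executing turtle program step by step:
Start: pos=(9,4), heading=225, pen down
LT 90: heading 225 -> 315
LT 163: heading 315 -> 118
FD 2.4: (9,4) -> (7.873,6.119) [heading=118, draw]
FD 1.3: (7.873,6.119) -> (7.263,7.267) [heading=118, draw]
LT 45: heading 118 -> 163
FD 7.3: (7.263,7.267) -> (0.282,9.401) [heading=163, draw]
BK 3.8: (0.282,9.401) -> (3.916,8.29) [heading=163, draw]
FD 3.6: (3.916,8.29) -> (0.473,9.343) [heading=163, draw]
FD 4.9: (0.473,9.343) -> (-4.213,10.775) [heading=163, draw]
BK 2.7: (-4.213,10.775) -> (-1.631,9.986) [heading=163, draw]
RT 90: heading 163 -> 73
RT 135: heading 73 -> 298
LT 135: heading 298 -> 73
Final: pos=(-1.631,9.986), heading=73, 7 segment(s) drawn
Segments drawn: 7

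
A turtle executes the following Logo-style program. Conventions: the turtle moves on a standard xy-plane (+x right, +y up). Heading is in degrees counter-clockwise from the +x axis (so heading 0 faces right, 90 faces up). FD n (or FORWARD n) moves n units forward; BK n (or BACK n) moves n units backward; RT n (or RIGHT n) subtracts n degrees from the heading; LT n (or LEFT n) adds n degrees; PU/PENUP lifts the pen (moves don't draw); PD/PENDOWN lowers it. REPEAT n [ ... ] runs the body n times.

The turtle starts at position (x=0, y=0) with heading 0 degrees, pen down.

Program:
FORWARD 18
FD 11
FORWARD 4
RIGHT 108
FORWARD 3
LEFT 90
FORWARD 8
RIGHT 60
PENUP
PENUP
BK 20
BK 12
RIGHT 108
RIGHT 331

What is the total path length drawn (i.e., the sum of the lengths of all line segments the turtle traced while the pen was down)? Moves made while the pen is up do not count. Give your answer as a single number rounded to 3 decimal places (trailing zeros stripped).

Executing turtle program step by step:
Start: pos=(0,0), heading=0, pen down
FD 18: (0,0) -> (18,0) [heading=0, draw]
FD 11: (18,0) -> (29,0) [heading=0, draw]
FD 4: (29,0) -> (33,0) [heading=0, draw]
RT 108: heading 0 -> 252
FD 3: (33,0) -> (32.073,-2.853) [heading=252, draw]
LT 90: heading 252 -> 342
FD 8: (32.073,-2.853) -> (39.681,-5.325) [heading=342, draw]
RT 60: heading 342 -> 282
PU: pen up
PU: pen up
BK 20: (39.681,-5.325) -> (35.523,14.238) [heading=282, move]
BK 12: (35.523,14.238) -> (33.028,25.975) [heading=282, move]
RT 108: heading 282 -> 174
RT 331: heading 174 -> 203
Final: pos=(33.028,25.975), heading=203, 5 segment(s) drawn

Segment lengths:
  seg 1: (0,0) -> (18,0), length = 18
  seg 2: (18,0) -> (29,0), length = 11
  seg 3: (29,0) -> (33,0), length = 4
  seg 4: (33,0) -> (32.073,-2.853), length = 3
  seg 5: (32.073,-2.853) -> (39.681,-5.325), length = 8
Total = 44

Answer: 44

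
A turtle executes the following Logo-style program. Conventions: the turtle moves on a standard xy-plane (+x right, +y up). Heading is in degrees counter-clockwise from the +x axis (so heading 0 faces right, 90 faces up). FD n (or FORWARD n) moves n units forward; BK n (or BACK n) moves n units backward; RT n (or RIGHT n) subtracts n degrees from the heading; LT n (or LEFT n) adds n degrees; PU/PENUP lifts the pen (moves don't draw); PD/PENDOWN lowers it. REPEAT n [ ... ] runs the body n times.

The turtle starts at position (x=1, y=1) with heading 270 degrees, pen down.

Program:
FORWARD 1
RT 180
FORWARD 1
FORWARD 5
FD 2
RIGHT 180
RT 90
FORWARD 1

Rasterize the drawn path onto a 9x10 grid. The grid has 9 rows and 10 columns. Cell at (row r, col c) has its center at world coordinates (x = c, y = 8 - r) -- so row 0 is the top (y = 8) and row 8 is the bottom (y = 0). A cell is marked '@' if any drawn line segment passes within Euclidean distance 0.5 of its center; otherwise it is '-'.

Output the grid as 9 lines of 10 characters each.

Segment 0: (1,1) -> (1,0)
Segment 1: (1,0) -> (1,1)
Segment 2: (1,1) -> (1,6)
Segment 3: (1,6) -> (1,8)
Segment 4: (1,8) -> (0,8)

Answer: @@--------
-@--------
-@--------
-@--------
-@--------
-@--------
-@--------
-@--------
-@--------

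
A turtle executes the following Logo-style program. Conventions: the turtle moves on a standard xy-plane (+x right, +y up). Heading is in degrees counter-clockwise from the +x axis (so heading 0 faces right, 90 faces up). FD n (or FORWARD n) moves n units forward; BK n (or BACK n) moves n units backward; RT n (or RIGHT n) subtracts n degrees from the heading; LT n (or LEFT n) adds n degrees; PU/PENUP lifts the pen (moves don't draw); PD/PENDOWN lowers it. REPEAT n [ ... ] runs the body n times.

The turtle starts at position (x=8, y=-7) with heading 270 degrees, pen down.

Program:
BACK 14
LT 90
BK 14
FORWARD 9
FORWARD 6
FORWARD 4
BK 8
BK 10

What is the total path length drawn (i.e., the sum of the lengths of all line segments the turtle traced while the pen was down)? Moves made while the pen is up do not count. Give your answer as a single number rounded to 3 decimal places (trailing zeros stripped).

Answer: 65

Derivation:
Executing turtle program step by step:
Start: pos=(8,-7), heading=270, pen down
BK 14: (8,-7) -> (8,7) [heading=270, draw]
LT 90: heading 270 -> 0
BK 14: (8,7) -> (-6,7) [heading=0, draw]
FD 9: (-6,7) -> (3,7) [heading=0, draw]
FD 6: (3,7) -> (9,7) [heading=0, draw]
FD 4: (9,7) -> (13,7) [heading=0, draw]
BK 8: (13,7) -> (5,7) [heading=0, draw]
BK 10: (5,7) -> (-5,7) [heading=0, draw]
Final: pos=(-5,7), heading=0, 7 segment(s) drawn

Segment lengths:
  seg 1: (8,-7) -> (8,7), length = 14
  seg 2: (8,7) -> (-6,7), length = 14
  seg 3: (-6,7) -> (3,7), length = 9
  seg 4: (3,7) -> (9,7), length = 6
  seg 5: (9,7) -> (13,7), length = 4
  seg 6: (13,7) -> (5,7), length = 8
  seg 7: (5,7) -> (-5,7), length = 10
Total = 65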